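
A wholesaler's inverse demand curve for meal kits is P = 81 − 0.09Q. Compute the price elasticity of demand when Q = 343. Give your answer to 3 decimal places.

-1.624

At Q = 343, P = 81 − 0.09(343) = 50.13.
dP/dQ = −0.09, so dQ/dP = 1/(−0.09) = -11.111.
ε = (dQ/dP)(P/Q) = (-11.111)(50.13/343).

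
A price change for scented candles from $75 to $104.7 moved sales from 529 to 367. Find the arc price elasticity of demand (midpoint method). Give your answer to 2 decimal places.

ΔQ = 367 − 529 = -162; ΔP = 104.7 − 75 = 29.7.
Midpoints: P̄ = 89.85, Q̄ = 448.0.
ε = (ΔQ/ΔP)(P̄/Q̄) = (-162/29.7)(89.85/448.0).

-1.09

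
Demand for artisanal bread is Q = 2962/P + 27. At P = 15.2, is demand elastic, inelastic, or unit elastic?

Q = 221.868, dQ/dP = -12.820.
ε = (dQ/dP)(P/Q) ≈ -0.878.
|ε| = 0.88 < 1.

inelastic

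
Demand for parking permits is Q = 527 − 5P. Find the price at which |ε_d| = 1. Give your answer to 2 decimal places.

For linear demand Q = a − bP, ε = −bP/(a − bP). |ε| = 1 when bP = a − bP, i.e. P = a/(2b).
P = 527/(2·5) = 527/10 = 52.7000.

52.70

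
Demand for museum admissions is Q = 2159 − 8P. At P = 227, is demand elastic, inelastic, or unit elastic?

Q = 343, dQ/dP = -8.
ε = (dQ/dP)(P/Q) ≈ -5.294.
|ε| = 5.29 > 1.

elastic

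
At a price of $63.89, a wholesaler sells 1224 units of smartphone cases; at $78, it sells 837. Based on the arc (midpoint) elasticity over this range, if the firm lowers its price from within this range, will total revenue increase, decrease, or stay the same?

increase

Arc ε = (-387/14.11)(70.94/1030.5) ≈ -1.888.
|ε| = 1.89 > 1, so demand is elastic. A price cut therefore raises total revenue.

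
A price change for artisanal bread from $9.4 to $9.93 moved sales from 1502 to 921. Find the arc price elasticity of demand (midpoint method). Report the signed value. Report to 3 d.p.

ΔQ = 921 − 1502 = -581; ΔP = 9.93 − 9.4 = 0.53.
Midpoints: P̄ = 9.66, Q̄ = 1211.5.
ε = (ΔQ/ΔP)(P̄/Q̄) = (-581/0.53)(9.66/1211.5).

-8.745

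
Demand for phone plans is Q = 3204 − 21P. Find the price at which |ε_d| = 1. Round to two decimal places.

For linear demand Q = a − bP, ε = −bP/(a − bP). |ε| = 1 when bP = a − bP, i.e. P = a/(2b).
P = 3204/(2·21) = 3204/42 = 76.2857.

76.29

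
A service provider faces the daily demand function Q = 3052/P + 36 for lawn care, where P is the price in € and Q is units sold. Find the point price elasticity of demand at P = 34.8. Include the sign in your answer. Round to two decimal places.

At P = 34.8, Q = 123.701.
dQ/dP = −3052/P² = -2.520.
ε = (dQ/dP)(P/Q) = (-2.520)(34.8/123.701).

-0.71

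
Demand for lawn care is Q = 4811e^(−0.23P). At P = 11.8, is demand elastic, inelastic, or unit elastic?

elastic

Q = 318.831, dQ/dP = -73.331.
ε = (dQ/dP)(P/Q) ≈ -2.714.
|ε| = 2.71 > 1.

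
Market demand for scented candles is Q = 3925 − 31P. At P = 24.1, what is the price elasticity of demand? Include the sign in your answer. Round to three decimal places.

-0.235

At P = 24.1, Q = 3177.900.
dQ/dP = −31.
ε = (dQ/dP)(P/Q) = (-31)(24.1/3177.900).
|ε| < 1, so demand is inelastic at this price.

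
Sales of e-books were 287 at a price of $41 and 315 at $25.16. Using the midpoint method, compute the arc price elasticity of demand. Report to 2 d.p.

-0.19

ΔQ = 315 − 287 = 28; ΔP = 25.16 − 41 = -15.84.
Midpoints: P̄ = 33.08, Q̄ = 301.0.
ε = (ΔQ/ΔP)(P̄/Q̄) = (28/-15.84)(33.08/301.0).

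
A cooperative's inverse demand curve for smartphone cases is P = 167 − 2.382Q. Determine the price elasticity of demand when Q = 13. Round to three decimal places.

-4.393

At Q = 13, P = 167 − 2.382(13) = 136.03.
dP/dQ = −2.382, so dQ/dP = 1/(−2.382) = -0.420.
ε = (dQ/dP)(P/Q) = (-0.420)(136.03/13).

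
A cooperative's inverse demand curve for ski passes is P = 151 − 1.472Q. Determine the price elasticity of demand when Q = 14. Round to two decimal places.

At Q = 14, P = 151 − 1.472(14) = 130.39.
dP/dQ = −1.472, so dQ/dP = 1/(−1.472) = -0.679.
ε = (dQ/dP)(P/Q) = (-0.679)(130.39/14).

-6.33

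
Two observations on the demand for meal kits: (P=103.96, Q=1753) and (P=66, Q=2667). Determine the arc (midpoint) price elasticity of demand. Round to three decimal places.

-0.926

ΔQ = 2667 − 1753 = 914; ΔP = 66 − 103.96 = -37.96.
Midpoints: P̄ = 84.98, Q̄ = 2210.0.
ε = (ΔQ/ΔP)(P̄/Q̄) = (914/-37.96)(84.98/2210.0).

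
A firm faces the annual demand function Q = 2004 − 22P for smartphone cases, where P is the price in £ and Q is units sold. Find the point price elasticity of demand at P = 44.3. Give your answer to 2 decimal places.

At P = 44.3, Q = 1029.400.
dQ/dP = −22.
ε = (dQ/dP)(P/Q) = (-22)(44.3/1029.400).
|ε| < 1, so demand is inelastic at this price.

-0.95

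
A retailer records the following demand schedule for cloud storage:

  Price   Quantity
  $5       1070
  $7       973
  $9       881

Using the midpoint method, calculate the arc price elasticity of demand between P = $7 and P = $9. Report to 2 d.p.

At P = 7, Q = 973; at P = 9, Q = 881.
ΔQ = -92, ΔP = 2. Midpoints: P̄ = 8.00, Q̄ = 927.0.
ε = (ΔQ/ΔP)(P̄/Q̄) = (-92/2)(8.00/927.0).

-0.40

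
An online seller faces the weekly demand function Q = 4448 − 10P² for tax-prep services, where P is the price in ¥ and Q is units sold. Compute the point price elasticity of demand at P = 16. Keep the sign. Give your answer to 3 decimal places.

-2.712

At P = 16, Q = 1888.
dQ/dP = −20P = -320.
ε = (dQ/dP)(P/Q) = (-320)(16/1888).
|ε| > 1, so demand is elastic at this price.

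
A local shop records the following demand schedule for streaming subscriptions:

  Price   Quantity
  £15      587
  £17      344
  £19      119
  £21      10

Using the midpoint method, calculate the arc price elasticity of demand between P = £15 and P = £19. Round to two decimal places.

At P = 15, Q = 587; at P = 19, Q = 119.
ΔQ = -468, ΔP = 4. Midpoints: P̄ = 17.00, Q̄ = 353.0.
ε = (ΔQ/ΔP)(P̄/Q̄) = (-468/4)(17.00/353.0).

-5.63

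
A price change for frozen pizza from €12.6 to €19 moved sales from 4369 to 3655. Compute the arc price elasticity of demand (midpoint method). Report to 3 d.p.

-0.439

ΔQ = 3655 − 4369 = -714; ΔP = 19 − 12.6 = 6.4.
Midpoints: P̄ = 15.80, Q̄ = 4012.0.
ε = (ΔQ/ΔP)(P̄/Q̄) = (-714/6.4)(15.80/4012.0).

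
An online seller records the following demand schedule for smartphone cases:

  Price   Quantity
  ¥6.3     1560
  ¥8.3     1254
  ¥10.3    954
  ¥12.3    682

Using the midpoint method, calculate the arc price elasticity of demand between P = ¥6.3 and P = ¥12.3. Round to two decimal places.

At P = 6.3, Q = 1560; at P = 12.3, Q = 682.
ΔQ = -878, ΔP = 6.0. Midpoints: P̄ = 9.30, Q̄ = 1121.0.
ε = (ΔQ/ΔP)(P̄/Q̄) = (-878/6.0)(9.30/1121.0).

-1.21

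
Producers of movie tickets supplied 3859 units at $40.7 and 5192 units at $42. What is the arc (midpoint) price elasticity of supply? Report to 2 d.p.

9.37

ΔQ = 5192 − 3859 = 1333; ΔP = 42 − 40.7 = 1.3.
Midpoints: P̄ = 41.35, Q̄ = 4525.5.
ε_s = (ΔQ/ΔP)(P̄/Q̄) = (1333/1.3)(41.35/4525.5).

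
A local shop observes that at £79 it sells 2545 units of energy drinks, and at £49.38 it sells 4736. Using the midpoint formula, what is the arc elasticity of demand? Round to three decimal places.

-1.304

ΔQ = 4736 − 2545 = 2191; ΔP = 49.38 − 79 = -29.62.
Midpoints: P̄ = 64.19, Q̄ = 3640.5.
ε = (ΔQ/ΔP)(P̄/Q̄) = (2191/-29.62)(64.19/3640.5).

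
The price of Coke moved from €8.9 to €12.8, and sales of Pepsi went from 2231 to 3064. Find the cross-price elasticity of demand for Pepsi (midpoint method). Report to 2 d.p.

ΔQ_x = 3064 − 2231 = 833; ΔP_y = 12.8 − 8.9 = 3.9.
Midpoints: P̄_y = 10.85, Q̄_x = 2647.5.
ε_xy = (ΔQ_x/ΔP_y)(P̄_y/Q̄_x) = (833/3.9)(10.85/2647.5).

0.88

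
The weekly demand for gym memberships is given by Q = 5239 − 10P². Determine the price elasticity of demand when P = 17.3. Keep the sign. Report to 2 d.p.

-2.66

At P = 17.3, Q = 2246.100.
dQ/dP = −20P = -346.
ε = (dQ/dP)(P/Q) = (-346)(17.3/2246.100).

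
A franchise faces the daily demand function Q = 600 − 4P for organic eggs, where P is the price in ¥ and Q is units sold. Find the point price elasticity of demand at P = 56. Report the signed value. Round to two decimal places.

At P = 56, Q = 376.
dQ/dP = −4.
ε = (dQ/dP)(P/Q) = (-4)(56/376).

-0.60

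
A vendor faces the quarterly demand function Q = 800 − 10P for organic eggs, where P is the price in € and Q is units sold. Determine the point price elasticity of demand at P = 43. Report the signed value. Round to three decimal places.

At P = 43, Q = 370.
dQ/dP = −10.
ε = (dQ/dP)(P/Q) = (-10)(43/370).

-1.162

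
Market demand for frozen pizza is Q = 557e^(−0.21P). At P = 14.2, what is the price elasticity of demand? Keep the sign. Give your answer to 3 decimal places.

-2.982

At P = 14.2, Q = 28.235.
dQ/dP = −0.21·557e^(−0.21P) = −0.21Q = -5.929.
ε = (dQ/dP)(P/Q) = (-5.929)(14.2/28.235).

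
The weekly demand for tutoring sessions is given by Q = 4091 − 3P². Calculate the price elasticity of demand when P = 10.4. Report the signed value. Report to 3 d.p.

-0.172

At P = 10.4, Q = 3766.520.
dQ/dP = −6P = -62.400.
ε = (dQ/dP)(P/Q) = (-62.400)(10.4/3766.520).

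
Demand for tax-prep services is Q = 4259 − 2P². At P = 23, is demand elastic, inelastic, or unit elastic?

inelastic

Q = 3201, dQ/dP = -92.
ε = (dQ/dP)(P/Q) ≈ -0.661.
|ε| = 0.66 < 1.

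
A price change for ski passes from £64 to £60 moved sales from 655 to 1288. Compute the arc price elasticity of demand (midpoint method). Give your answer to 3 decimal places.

ΔQ = 1288 − 655 = 633; ΔP = 60 − 64 = -4.
Midpoints: P̄ = 62.00, Q̄ = 971.5.
ε = (ΔQ/ΔP)(P̄/Q̄) = (633/-4)(62.00/971.5).

-10.099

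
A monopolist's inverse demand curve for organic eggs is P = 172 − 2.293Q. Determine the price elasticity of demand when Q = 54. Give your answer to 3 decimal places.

-0.389

At Q = 54, P = 172 − 2.293(54) = 48.18.
dP/dQ = −2.293, so dQ/dP = 1/(−2.293) = -0.436.
ε = (dQ/dP)(P/Q) = (-0.436)(48.18/54).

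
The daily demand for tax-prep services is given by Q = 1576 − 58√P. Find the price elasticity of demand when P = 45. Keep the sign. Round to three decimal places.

At P = 45, Q = 1186.924.
dQ/dP = −58/(2√P) = -4.323.
ε = (dQ/dP)(P/Q) = (-4.323)(45/1186.924).
|ε| < 1, so demand is inelastic at this price.

-0.164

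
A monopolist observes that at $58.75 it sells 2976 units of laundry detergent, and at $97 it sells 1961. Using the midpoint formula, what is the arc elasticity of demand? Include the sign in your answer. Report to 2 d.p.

-0.84

ΔQ = 1961 − 2976 = -1015; ΔP = 97 − 58.75 = 38.25.
Midpoints: P̄ = 77.88, Q̄ = 2468.5.
ε = (ΔQ/ΔP)(P̄/Q̄) = (-1015/38.25)(77.88/2468.5).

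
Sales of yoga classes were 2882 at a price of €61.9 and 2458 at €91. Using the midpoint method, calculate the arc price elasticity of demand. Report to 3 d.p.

ΔQ = 2458 − 2882 = -424; ΔP = 91 − 61.9 = 29.1.
Midpoints: P̄ = 76.45, Q̄ = 2670.0.
ε = (ΔQ/ΔP)(P̄/Q̄) = (-424/29.1)(76.45/2670.0).

-0.417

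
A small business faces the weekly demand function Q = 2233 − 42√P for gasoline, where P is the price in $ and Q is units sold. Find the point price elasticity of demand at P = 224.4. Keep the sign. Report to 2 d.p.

-0.20

At P = 224.4, Q = 1603.841.
dQ/dP = −42/(2√P) = -1.402.
ε = (dQ/dP)(P/Q) = (-1.402)(224.4/1603.841).
|ε| < 1, so demand is inelastic at this price.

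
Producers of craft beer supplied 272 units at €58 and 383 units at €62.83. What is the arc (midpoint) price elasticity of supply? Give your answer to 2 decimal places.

ΔQ = 383 − 272 = 111; ΔP = 62.83 − 58 = 4.83.
Midpoints: P̄ = 60.41, Q̄ = 327.5.
ε_s = (ΔQ/ΔP)(P̄/Q̄) = (111/4.83)(60.41/327.5).

4.24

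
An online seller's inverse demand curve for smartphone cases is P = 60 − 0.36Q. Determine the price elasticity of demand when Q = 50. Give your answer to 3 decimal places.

At Q = 50, P = 60 − 0.36(50) = 42.00.
dP/dQ = −0.36, so dQ/dP = 1/(−0.36) = -2.778.
ε = (dQ/dP)(P/Q) = (-2.778)(42.00/50).

-2.333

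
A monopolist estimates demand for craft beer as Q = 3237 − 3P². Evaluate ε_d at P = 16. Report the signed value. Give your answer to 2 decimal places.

At P = 16, Q = 2469.
dQ/dP = −6P = -96.
ε = (dQ/dP)(P/Q) = (-96)(16/2469).
|ε| < 1, so demand is inelastic at this price.

-0.62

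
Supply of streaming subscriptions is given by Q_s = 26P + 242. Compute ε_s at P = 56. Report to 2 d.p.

0.86

At P = 56, Q_s = 1698.
dQ_s/dP = 26.
ε_s = (dQ_s/dP)(P/Q_s) = (26)(56/1698).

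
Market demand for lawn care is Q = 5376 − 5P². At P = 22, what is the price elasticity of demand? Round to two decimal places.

-1.64

At P = 22, Q = 2956.
dQ/dP = −10P = -220.
ε = (dQ/dP)(P/Q) = (-220)(22/2956).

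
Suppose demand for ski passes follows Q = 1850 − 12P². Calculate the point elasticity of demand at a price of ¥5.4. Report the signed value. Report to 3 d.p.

-0.467

At P = 5.4, Q = 1500.080.
dQ/dP = −24P = -129.600.
ε = (dQ/dP)(P/Q) = (-129.600)(5.4/1500.080).
|ε| < 1, so demand is inelastic at this price.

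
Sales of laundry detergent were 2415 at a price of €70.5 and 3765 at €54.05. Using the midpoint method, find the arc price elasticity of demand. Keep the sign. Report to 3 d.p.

-1.654

ΔQ = 3765 − 2415 = 1350; ΔP = 54.05 − 70.5 = -16.45.
Midpoints: P̄ = 62.27, Q̄ = 3090.0.
ε = (ΔQ/ΔP)(P̄/Q̄) = (1350/-16.45)(62.27/3090.0).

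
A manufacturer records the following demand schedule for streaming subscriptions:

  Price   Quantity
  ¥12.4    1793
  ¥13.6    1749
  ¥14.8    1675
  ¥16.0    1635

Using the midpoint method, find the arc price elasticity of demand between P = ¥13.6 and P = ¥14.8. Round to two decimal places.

At P = 13.6, Q = 1749; at P = 14.8, Q = 1675.
ΔQ = -74, ΔP = 1.2. Midpoints: P̄ = 14.20, Q̄ = 1712.0.
ε = (ΔQ/ΔP)(P̄/Q̄) = (-74/1.2)(14.20/1712.0).

-0.51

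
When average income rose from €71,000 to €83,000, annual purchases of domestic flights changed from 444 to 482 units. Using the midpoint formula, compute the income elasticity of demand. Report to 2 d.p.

0.53

ΔQ = 38, ΔI = 12000. Midpoints: Ī = 77,000, Q̄ = 463.0.
ε_I = (ΔQ/ΔI)(Ī/Q̄) = (38/12000)(77000/463.0).
ε_I > 0, so the good is normal.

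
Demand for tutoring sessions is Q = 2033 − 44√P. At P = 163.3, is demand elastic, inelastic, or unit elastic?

Q = 1470.729, dQ/dP = -1.722.
ε = (dQ/dP)(P/Q) ≈ -0.191.
|ε| = 0.19 < 1.

inelastic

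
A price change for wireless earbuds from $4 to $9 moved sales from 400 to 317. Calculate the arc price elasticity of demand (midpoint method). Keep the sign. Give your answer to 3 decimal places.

ΔQ = 317 − 400 = -83; ΔP = 9 − 4 = 5.
Midpoints: P̄ = 6.50, Q̄ = 358.5.
ε = (ΔQ/ΔP)(P̄/Q̄) = (-83/5)(6.50/358.5).

-0.301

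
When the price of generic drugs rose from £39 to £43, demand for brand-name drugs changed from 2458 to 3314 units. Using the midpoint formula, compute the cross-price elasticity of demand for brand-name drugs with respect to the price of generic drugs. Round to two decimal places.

ΔQ_x = 3314 − 2458 = 856; ΔP_y = 43 − 39 = 4.
Midpoints: P̄_y = 41.00, Q̄_x = 2886.0.
ε_xy = (ΔQ_x/ΔP_y)(P̄_y/Q̄_x) = (856/4)(41.00/2886.0).
ε_xy > 0, so the goods are substitutes.

3.04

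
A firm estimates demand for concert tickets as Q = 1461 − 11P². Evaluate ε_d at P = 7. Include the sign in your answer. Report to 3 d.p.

-1.169

At P = 7, Q = 922.
dQ/dP = −22P = -154.
ε = (dQ/dP)(P/Q) = (-154)(7/922).
|ε| > 1, so demand is elastic at this price.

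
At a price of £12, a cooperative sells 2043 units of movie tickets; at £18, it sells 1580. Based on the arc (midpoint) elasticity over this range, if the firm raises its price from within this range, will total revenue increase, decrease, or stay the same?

increase

Arc ε = (-463/6)(15.00/1811.5) ≈ -0.639.
|ε| = 0.64 < 1, so demand is inelastic. A price rise therefore raises total revenue.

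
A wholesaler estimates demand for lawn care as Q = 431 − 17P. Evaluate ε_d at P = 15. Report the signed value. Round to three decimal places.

-1.449

At P = 15, Q = 176.
dQ/dP = −17.
ε = (dQ/dP)(P/Q) = (-17)(15/176).
|ε| > 1, so demand is elastic at this price.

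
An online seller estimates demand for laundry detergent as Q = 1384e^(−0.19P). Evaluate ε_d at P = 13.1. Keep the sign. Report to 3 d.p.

-2.489

At P = 13.1, Q = 114.862.
dQ/dP = −0.19·1384e^(−0.19P) = −0.19Q = -21.824.
ε = (dQ/dP)(P/Q) = (-21.824)(13.1/114.862).
|ε| > 1, so demand is elastic at this price.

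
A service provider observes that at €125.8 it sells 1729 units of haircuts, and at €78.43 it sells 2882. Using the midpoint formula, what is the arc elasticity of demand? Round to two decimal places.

ΔQ = 2882 − 1729 = 1153; ΔP = 78.43 − 125.8 = -47.37.
Midpoints: P̄ = 102.12, Q̄ = 2305.5.
ε = (ΔQ/ΔP)(P̄/Q̄) = (1153/-47.37)(102.12/2305.5).

-1.08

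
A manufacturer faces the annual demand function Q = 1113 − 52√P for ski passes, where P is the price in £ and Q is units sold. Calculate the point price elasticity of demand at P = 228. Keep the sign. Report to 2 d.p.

At P = 228, Q = 327.817.
dQ/dP = −52/(2√P) = -1.722.
ε = (dQ/dP)(P/Q) = (-1.722)(228/327.817).

-1.20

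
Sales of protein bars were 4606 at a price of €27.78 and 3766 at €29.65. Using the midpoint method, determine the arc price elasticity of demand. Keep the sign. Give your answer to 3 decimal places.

ΔQ = 3766 − 4606 = -840; ΔP = 29.65 − 27.78 = 1.87.
Midpoints: P̄ = 28.71, Q̄ = 4186.0.
ε = (ΔQ/ΔP)(P̄/Q̄) = (-840/1.87)(28.71/4186.0).

-3.081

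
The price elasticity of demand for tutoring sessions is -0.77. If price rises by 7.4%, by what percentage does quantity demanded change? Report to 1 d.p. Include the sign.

-5.7%

%ΔQ ≈ ε × %ΔP = (-0.77)(7.4%) = -5.70%.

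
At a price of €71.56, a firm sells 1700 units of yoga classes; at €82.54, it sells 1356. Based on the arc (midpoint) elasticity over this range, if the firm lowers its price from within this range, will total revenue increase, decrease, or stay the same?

increase

Arc ε = (-344/10.98)(77.05/1528.0) ≈ -1.580.
|ε| = 1.58 > 1, so demand is elastic. A price cut therefore raises total revenue.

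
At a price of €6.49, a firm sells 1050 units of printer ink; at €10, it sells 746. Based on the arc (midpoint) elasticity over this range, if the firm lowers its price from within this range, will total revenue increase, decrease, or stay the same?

Arc ε = (-304/3.51)(8.25/898.0) ≈ -0.795.
|ε| = 0.80 < 1, so demand is inelastic. A price cut therefore reduces total revenue.

decrease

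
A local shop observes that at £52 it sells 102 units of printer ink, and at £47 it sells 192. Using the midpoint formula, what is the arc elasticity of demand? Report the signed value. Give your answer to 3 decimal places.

-6.061

ΔQ = 192 − 102 = 90; ΔP = 47 − 52 = -5.
Midpoints: P̄ = 49.50, Q̄ = 147.0.
ε = (ΔQ/ΔP)(P̄/Q̄) = (90/-5)(49.50/147.0).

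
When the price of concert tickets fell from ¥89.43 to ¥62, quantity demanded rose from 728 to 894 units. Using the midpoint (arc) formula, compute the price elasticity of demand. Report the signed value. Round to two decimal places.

ΔQ = 894 − 728 = 166; ΔP = 62 − 89.43 = -27.43.
Midpoints: P̄ = 75.72, Q̄ = 811.0.
ε = (ΔQ/ΔP)(P̄/Q̄) = (166/-27.43)(75.72/811.0).

-0.56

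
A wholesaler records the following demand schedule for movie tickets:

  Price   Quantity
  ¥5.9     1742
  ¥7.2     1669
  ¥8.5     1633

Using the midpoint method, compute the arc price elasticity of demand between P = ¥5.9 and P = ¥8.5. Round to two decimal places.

At P = 5.9, Q = 1742; at P = 8.5, Q = 1633.
ΔQ = -109, ΔP = 2.6. Midpoints: P̄ = 7.20, Q̄ = 1687.5.
ε = (ΔQ/ΔP)(P̄/Q̄) = (-109/2.6)(7.20/1687.5).

-0.18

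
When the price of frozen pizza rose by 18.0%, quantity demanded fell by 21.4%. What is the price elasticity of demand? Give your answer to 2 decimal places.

ε = %ΔQ / %ΔP = (-21.4)/(18.0) = -1.189.

-1.19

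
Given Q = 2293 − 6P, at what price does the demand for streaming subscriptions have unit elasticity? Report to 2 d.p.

191.08

For linear demand Q = a − bP, ε = −bP/(a − bP). |ε| = 1 when bP = a − bP, i.e. P = a/(2b).
P = 2293/(2·6) = 2293/12 = 191.0833.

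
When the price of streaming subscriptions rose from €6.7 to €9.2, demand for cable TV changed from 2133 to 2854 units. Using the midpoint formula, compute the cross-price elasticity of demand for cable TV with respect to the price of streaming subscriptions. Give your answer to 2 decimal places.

ΔQ_x = 2854 − 2133 = 721; ΔP_y = 9.2 − 6.7 = 2.5.
Midpoints: P̄_y = 7.95, Q̄_x = 2493.5.
ε_xy = (ΔQ_x/ΔP_y)(P̄_y/Q̄_x) = (721/2.5)(7.95/2493.5).
ε_xy > 0, so the goods are substitutes.

0.92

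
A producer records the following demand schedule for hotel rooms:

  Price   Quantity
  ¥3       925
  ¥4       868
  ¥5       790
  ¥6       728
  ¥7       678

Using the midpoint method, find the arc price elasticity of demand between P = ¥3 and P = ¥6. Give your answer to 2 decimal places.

At P = 3, Q = 925; at P = 6, Q = 728.
ΔQ = -197, ΔP = 3. Midpoints: P̄ = 4.50, Q̄ = 826.5.
ε = (ΔQ/ΔP)(P̄/Q̄) = (-197/3)(4.50/826.5).

-0.36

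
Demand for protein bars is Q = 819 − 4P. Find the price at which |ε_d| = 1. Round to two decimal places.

For linear demand Q = a − bP, ε = −bP/(a − bP). |ε| = 1 when bP = a − bP, i.e. P = a/(2b).
P = 819/(2·4) = 819/8 = 102.3750.

102.38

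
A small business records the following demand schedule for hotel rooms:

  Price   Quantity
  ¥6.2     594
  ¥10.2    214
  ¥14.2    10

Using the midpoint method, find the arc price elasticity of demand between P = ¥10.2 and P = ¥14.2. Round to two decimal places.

At P = 10.2, Q = 214; at P = 14.2, Q = 10.
ΔQ = -204, ΔP = 4.0. Midpoints: P̄ = 12.20, Q̄ = 112.0.
ε = (ΔQ/ΔP)(P̄/Q̄) = (-204/4.0)(12.20/112.0).

-5.56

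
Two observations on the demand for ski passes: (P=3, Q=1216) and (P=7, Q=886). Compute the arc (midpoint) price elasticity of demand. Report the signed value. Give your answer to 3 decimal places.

-0.392

ΔQ = 886 − 1216 = -330; ΔP = 7 − 3 = 4.
Midpoints: P̄ = 5.00, Q̄ = 1051.0.
ε = (ΔQ/ΔP)(P̄/Q̄) = (-330/4)(5.00/1051.0).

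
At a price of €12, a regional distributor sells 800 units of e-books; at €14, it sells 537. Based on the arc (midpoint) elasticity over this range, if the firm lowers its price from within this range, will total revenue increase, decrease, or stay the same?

increase

Arc ε = (-263/2)(13.00/668.5) ≈ -2.557.
|ε| = 2.56 > 1, so demand is elastic. A price cut therefore raises total revenue.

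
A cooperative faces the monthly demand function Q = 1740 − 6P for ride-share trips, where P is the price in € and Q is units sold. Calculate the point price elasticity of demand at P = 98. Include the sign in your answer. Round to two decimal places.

-0.51

At P = 98, Q = 1152.
dQ/dP = −6.
ε = (dQ/dP)(P/Q) = (-6)(98/1152).
|ε| < 1, so demand is inelastic at this price.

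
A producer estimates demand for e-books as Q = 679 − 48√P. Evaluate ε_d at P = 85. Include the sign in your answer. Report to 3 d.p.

-0.936

At P = 85, Q = 236.462.
dQ/dP = −48/(2√P) = -2.603.
ε = (dQ/dP)(P/Q) = (-2.603)(85/236.462).
|ε| < 1, so demand is inelastic at this price.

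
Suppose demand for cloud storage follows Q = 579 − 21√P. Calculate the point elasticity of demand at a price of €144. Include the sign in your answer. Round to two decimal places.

At P = 144, Q = 327.
dQ/dP = −21/(2√P) = -0.875.
ε = (dQ/dP)(P/Q) = (-0.875)(144/327).

-0.39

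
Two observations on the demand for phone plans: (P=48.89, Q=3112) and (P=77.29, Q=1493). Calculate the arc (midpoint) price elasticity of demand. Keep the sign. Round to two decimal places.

ΔQ = 1493 − 3112 = -1619; ΔP = 77.29 − 48.89 = 28.4.
Midpoints: P̄ = 63.09, Q̄ = 2302.5.
ε = (ΔQ/ΔP)(P̄/Q̄) = (-1619/28.4)(63.09/2302.5).

-1.56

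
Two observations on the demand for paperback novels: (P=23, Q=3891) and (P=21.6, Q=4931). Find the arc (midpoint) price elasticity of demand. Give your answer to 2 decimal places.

-3.76

ΔQ = 4931 − 3891 = 1040; ΔP = 21.6 − 23 = -1.4.
Midpoints: P̄ = 22.30, Q̄ = 4411.0.
ε = (ΔQ/ΔP)(P̄/Q̄) = (1040/-1.4)(22.30/4411.0).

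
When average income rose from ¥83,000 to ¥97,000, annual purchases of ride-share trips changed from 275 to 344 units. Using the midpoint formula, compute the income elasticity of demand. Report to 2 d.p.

1.43

ΔQ = 69, ΔI = 14000. Midpoints: Ī = 90,000, Q̄ = 309.5.
ε_I = (ΔQ/ΔI)(Ī/Q̄) = (69/14000)(90000/309.5).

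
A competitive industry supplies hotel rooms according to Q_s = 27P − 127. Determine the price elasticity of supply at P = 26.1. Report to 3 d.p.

1.220

At P = 26.1, Q_s = 577.70.
dQ_s/dP = 27.
ε_s = (dQ_s/dP)(P/Q_s) = (27)(26.1/577.70).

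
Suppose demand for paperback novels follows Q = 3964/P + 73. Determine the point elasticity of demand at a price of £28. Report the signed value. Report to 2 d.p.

At P = 28, Q = 214.571.
dQ/dP = −3964/P² = -5.056.
ε = (dQ/dP)(P/Q) = (-5.056)(28/214.571).
|ε| < 1, so demand is inelastic at this price.

-0.66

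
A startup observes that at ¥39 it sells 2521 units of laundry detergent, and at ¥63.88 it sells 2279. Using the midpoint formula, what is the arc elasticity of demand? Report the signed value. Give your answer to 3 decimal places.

-0.208

ΔQ = 2279 − 2521 = -242; ΔP = 63.88 − 39 = 24.88.
Midpoints: P̄ = 51.44, Q̄ = 2400.0.
ε = (ΔQ/ΔP)(P̄/Q̄) = (-242/24.88)(51.44/2400.0).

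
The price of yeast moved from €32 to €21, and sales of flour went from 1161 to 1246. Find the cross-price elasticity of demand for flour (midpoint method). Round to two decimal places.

-0.17

ΔQ_x = 1246 − 1161 = 85; ΔP_y = 21 − 32 = -11.
Midpoints: P̄_y = 26.50, Q̄_x = 1203.5.
ε_xy = (ΔQ_x/ΔP_y)(P̄_y/Q̄_x) = (85/-11)(26.50/1203.5).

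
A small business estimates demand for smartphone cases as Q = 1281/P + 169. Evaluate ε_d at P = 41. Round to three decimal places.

-0.156

At P = 41, Q = 200.244.
dQ/dP = −1281/P² = -0.762.
ε = (dQ/dP)(P/Q) = (-0.762)(41/200.244).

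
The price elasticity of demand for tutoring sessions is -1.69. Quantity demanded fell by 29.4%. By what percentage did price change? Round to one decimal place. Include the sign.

17.4%

%ΔP ≈ %ΔQ / ε = (-29.4%)/(-1.69) = 17.40%.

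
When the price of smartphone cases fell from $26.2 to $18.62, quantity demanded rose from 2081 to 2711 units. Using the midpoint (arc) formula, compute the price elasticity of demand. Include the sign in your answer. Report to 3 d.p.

-0.777

ΔQ = 2711 − 2081 = 630; ΔP = 18.62 − 26.2 = -7.58.
Midpoints: P̄ = 22.41, Q̄ = 2396.0.
ε = (ΔQ/ΔP)(P̄/Q̄) = (630/-7.58)(22.41/2396.0).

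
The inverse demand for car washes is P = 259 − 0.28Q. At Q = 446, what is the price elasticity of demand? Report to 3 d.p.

-1.074

At Q = 446, P = 259 − 0.28(446) = 134.12.
dP/dQ = −0.28, so dQ/dP = 1/(−0.28) = -3.571.
ε = (dQ/dP)(P/Q) = (-3.571)(134.12/446).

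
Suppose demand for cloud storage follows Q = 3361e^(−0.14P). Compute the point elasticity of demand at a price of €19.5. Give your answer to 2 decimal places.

At P = 19.5, Q = 219.202.
dQ/dP = −0.14·3361e^(−0.14P) = −0.14Q = -30.688.
ε = (dQ/dP)(P/Q) = (-30.688)(19.5/219.202).

-2.73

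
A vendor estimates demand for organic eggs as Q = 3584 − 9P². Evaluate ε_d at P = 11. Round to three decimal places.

-0.873

At P = 11, Q = 2495.
dQ/dP = −18P = -198.
ε = (dQ/dP)(P/Q) = (-198)(11/2495).
|ε| < 1, so demand is inelastic at this price.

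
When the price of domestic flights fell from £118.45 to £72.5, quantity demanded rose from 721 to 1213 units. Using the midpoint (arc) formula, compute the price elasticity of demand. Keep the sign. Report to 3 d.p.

ΔQ = 1213 − 721 = 492; ΔP = 72.5 − 118.45 = -45.95.
Midpoints: P̄ = 95.47, Q̄ = 967.0.
ε = (ΔQ/ΔP)(P̄/Q̄) = (492/-45.95)(95.47/967.0).

-1.057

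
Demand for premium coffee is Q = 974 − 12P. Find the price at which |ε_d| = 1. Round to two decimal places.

For linear demand Q = a − bP, ε = −bP/(a − bP). |ε| = 1 when bP = a − bP, i.e. P = a/(2b).
P = 974/(2·12) = 974/24 = 40.5833.

40.58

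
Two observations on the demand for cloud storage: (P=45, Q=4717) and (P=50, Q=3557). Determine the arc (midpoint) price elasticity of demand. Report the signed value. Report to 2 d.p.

-2.66

ΔQ = 3557 − 4717 = -1160; ΔP = 50 − 45 = 5.
Midpoints: P̄ = 47.50, Q̄ = 4137.0.
ε = (ΔQ/ΔP)(P̄/Q̄) = (-1160/5)(47.50/4137.0).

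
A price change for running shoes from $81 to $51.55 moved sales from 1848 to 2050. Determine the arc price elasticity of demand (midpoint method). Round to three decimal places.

ΔQ = 2050 − 1848 = 202; ΔP = 51.55 − 81 = -29.45.
Midpoints: P̄ = 66.28, Q̄ = 1949.0.
ε = (ΔQ/ΔP)(P̄/Q̄) = (202/-29.45)(66.28/1949.0).

-0.233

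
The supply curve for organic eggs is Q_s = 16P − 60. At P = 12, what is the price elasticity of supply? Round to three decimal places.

1.455

At P = 12, Q_s = 132.
dQ_s/dP = 16.
ε_s = (dQ_s/dP)(P/Q_s) = (16)(12/132).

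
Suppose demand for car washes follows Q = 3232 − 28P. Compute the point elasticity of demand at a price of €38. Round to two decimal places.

-0.49

At P = 38, Q = 2168.
dQ/dP = −28.
ε = (dQ/dP)(P/Q) = (-28)(38/2168).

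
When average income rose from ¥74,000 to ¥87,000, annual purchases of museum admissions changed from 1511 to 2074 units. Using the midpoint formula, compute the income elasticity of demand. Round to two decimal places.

1.94

ΔQ = 563, ΔI = 13000. Midpoints: Ī = 80,500, Q̄ = 1792.5.
ε_I = (ΔQ/ΔI)(Ī/Q̄) = (563/13000)(80500/1792.5).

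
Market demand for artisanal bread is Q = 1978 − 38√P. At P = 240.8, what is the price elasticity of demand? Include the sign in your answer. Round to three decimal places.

-0.212

At P = 240.8, Q = 1388.326.
dQ/dP = −38/(2√P) = -1.224.
ε = (dQ/dP)(P/Q) = (-1.224)(240.8/1388.326).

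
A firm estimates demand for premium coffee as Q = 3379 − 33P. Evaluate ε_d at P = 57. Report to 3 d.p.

At P = 57, Q = 1498.
dQ/dP = −33.
ε = (dQ/dP)(P/Q) = (-33)(57/1498).

-1.256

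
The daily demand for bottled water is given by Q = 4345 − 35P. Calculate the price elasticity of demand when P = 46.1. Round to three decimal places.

-0.591

At P = 46.1, Q = 2731.500.
dQ/dP = −35.
ε = (dQ/dP)(P/Q) = (-35)(46.1/2731.500).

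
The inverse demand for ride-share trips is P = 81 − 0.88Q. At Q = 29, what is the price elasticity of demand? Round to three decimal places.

At Q = 29, P = 81 − 0.88(29) = 55.48.
dP/dQ = −0.88, so dQ/dP = 1/(−0.88) = -1.136.
ε = (dQ/dP)(P/Q) = (-1.136)(55.48/29).

-2.174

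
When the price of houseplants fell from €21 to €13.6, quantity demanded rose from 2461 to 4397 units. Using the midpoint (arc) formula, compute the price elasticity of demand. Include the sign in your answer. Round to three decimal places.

ΔQ = 4397 − 2461 = 1936; ΔP = 13.6 − 21 = -7.4.
Midpoints: P̄ = 17.30, Q̄ = 3429.0.
ε = (ΔQ/ΔP)(P̄/Q̄) = (1936/-7.4)(17.30/3429.0).

-1.320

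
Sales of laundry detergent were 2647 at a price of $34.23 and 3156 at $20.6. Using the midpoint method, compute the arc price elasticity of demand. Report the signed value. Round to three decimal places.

-0.353

ΔQ = 3156 − 2647 = 509; ΔP = 20.6 − 34.23 = -13.63.
Midpoints: P̄ = 27.41, Q̄ = 2901.5.
ε = (ΔQ/ΔP)(P̄/Q̄) = (509/-13.63)(27.41/2901.5).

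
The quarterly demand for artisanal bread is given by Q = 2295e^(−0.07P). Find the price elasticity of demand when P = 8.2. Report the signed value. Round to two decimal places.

At P = 8.2, Q = 1292.700.
dQ/dP = −0.07·2295e^(−0.07P) = −0.07Q = -90.489.
ε = (dQ/dP)(P/Q) = (-90.489)(8.2/1292.700).
|ε| < 1, so demand is inelastic at this price.

-0.57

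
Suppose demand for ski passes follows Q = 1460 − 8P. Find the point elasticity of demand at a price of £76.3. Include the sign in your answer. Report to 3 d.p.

-0.718

At P = 76.3, Q = 849.600.
dQ/dP = −8.
ε = (dQ/dP)(P/Q) = (-8)(76.3/849.600).
|ε| < 1, so demand is inelastic at this price.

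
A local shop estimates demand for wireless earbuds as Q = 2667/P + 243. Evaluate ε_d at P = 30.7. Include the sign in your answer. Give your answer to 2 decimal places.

-0.26

At P = 30.7, Q = 329.873.
dQ/dP = −2667/P² = -2.830.
ε = (dQ/dP)(P/Q) = (-2.830)(30.7/329.873).
|ε| < 1, so demand is inelastic at this price.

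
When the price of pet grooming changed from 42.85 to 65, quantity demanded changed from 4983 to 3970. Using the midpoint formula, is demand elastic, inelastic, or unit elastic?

inelastic

Arc ε ≈ -0.551.
|ε| = 0.55 < 1.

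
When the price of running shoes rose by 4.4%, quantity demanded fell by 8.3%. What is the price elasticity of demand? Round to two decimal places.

-1.89

ε = %ΔQ / %ΔP = (-8.3)/(4.4) = -1.886.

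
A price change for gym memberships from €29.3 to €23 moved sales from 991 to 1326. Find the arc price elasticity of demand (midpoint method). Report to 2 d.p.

-1.20

ΔQ = 1326 − 991 = 335; ΔP = 23 − 29.3 = -6.3.
Midpoints: P̄ = 26.15, Q̄ = 1158.5.
ε = (ΔQ/ΔP)(P̄/Q̄) = (335/-6.3)(26.15/1158.5).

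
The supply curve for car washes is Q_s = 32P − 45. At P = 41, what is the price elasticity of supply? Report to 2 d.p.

At P = 41, Q_s = 1267.
dQ_s/dP = 32.
ε_s = (dQ_s/dP)(P/Q_s) = (32)(41/1267).

1.04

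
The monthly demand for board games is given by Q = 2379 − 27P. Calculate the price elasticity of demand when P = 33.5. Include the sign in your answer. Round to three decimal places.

-0.613

At P = 33.5, Q = 1474.500.
dQ/dP = −27.
ε = (dQ/dP)(P/Q) = (-27)(33.5/1474.500).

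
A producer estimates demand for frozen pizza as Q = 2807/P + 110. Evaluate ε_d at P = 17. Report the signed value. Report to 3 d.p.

-0.600

At P = 17, Q = 275.118.
dQ/dP = −2807/P² = -9.713.
ε = (dQ/dP)(P/Q) = (-9.713)(17/275.118).
|ε| < 1, so demand is inelastic at this price.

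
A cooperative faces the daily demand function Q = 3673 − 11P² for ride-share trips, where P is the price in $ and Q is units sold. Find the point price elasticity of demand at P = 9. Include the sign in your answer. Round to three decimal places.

At P = 9, Q = 2782.
dQ/dP = −22P = -198.
ε = (dQ/dP)(P/Q) = (-198)(9/2782).

-0.641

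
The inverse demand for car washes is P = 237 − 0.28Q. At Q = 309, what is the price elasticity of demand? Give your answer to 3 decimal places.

At Q = 309, P = 237 − 0.28(309) = 150.48.
dP/dQ = −0.28, so dQ/dP = 1/(−0.28) = -3.571.
ε = (dQ/dP)(P/Q) = (-3.571)(150.48/309).

-1.739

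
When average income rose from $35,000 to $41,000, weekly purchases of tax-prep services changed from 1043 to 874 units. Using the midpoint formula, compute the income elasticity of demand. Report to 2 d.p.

ΔQ = -169, ΔI = 6000. Midpoints: Ī = 38,000, Q̄ = 958.5.
ε_I = (ΔQ/ΔI)(Ī/Q̄) = (-169/6000)(38000/958.5).

-1.12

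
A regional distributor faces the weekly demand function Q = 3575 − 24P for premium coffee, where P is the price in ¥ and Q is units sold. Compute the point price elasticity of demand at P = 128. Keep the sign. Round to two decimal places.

-6.11

At P = 128, Q = 503.
dQ/dP = −24.
ε = (dQ/dP)(P/Q) = (-24)(128/503).
|ε| > 1, so demand is elastic at this price.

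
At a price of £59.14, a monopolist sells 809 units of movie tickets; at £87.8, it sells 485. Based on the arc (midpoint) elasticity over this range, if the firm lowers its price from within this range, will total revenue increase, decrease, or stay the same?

increase

Arc ε = (-324/28.66)(73.47/647.0) ≈ -1.284.
|ε| = 1.28 > 1, so demand is elastic. A price cut therefore raises total revenue.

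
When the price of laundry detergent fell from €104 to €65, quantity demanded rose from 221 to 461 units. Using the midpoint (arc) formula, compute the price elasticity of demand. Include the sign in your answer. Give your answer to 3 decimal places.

ΔQ = 461 − 221 = 240; ΔP = 65 − 104 = -39.
Midpoints: P̄ = 84.50, Q̄ = 341.0.
ε = (ΔQ/ΔP)(P̄/Q̄) = (240/-39)(84.50/341.0).

-1.525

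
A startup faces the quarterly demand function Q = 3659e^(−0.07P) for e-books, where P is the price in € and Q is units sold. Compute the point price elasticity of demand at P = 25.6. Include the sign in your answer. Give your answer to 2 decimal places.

At P = 25.6, Q = 609.687.
dQ/dP = −0.07·3659e^(−0.07P) = −0.07Q = -42.678.
ε = (dQ/dP)(P/Q) = (-42.678)(25.6/609.687).

-1.79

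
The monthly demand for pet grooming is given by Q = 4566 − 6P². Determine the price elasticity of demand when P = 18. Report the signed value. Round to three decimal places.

At P = 18, Q = 2622.
dQ/dP = −12P = -216.
ε = (dQ/dP)(P/Q) = (-216)(18/2622).

-1.483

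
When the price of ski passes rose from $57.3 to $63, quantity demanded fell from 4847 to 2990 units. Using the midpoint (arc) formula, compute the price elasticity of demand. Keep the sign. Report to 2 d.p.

ΔQ = 2990 − 4847 = -1857; ΔP = 63 − 57.3 = 5.7.
Midpoints: P̄ = 60.15, Q̄ = 3918.5.
ε = (ΔQ/ΔP)(P̄/Q̄) = (-1857/5.7)(60.15/3918.5).

-5.00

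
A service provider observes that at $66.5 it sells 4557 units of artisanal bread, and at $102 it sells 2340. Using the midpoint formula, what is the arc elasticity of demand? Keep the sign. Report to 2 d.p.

-1.53

ΔQ = 2340 − 4557 = -2217; ΔP = 102 − 66.5 = 35.5.
Midpoints: P̄ = 84.25, Q̄ = 3448.5.
ε = (ΔQ/ΔP)(P̄/Q̄) = (-2217/35.5)(84.25/3448.5).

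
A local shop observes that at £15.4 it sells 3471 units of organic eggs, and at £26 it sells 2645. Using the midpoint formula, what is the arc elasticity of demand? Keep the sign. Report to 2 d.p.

ΔQ = 2645 − 3471 = -826; ΔP = 26 − 15.4 = 10.6.
Midpoints: P̄ = 20.70, Q̄ = 3058.0.
ε = (ΔQ/ΔP)(P̄/Q̄) = (-826/10.6)(20.70/3058.0).

-0.53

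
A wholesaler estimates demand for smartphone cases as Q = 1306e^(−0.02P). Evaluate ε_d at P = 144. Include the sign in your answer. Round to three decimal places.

-2.880

At P = 144, Q = 73.312.
dQ/dP = −0.02·1306e^(−0.02P) = −0.02Q = -1.466.
ε = (dQ/dP)(P/Q) = (-1.466)(144/73.312).
|ε| > 1, so demand is elastic at this price.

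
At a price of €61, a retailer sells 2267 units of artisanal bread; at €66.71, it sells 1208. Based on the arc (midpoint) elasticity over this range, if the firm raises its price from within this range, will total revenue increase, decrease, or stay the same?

Arc ε = (-1059/5.71)(63.85/1737.5) ≈ -6.816.
|ε| = 6.82 > 1, so demand is elastic. A price rise therefore reduces total revenue.

decrease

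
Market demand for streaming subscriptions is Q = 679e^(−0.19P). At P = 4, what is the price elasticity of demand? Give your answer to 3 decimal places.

-0.760

At P = 4, Q = 317.546.
dQ/dP = −0.19·679e^(−0.19P) = −0.19Q = -60.334.
ε = (dQ/dP)(P/Q) = (-60.334)(4/317.546).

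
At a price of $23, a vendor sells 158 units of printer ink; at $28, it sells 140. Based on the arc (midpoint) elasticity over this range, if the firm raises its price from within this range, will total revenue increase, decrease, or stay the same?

increase

Arc ε = (-18/5)(25.50/149.0) ≈ -0.616.
|ε| = 0.62 < 1, so demand is inelastic. A price rise therefore raises total revenue.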